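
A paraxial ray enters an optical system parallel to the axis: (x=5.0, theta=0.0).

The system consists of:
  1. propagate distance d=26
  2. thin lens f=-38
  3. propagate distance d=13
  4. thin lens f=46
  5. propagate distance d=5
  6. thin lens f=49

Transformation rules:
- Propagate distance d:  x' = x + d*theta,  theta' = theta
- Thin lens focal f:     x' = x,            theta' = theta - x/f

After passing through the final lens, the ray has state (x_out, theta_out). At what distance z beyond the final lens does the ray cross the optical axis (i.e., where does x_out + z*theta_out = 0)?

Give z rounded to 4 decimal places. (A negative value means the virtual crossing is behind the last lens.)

Answer: 44.3215

Derivation:
Initial: x=5.0000 theta=0.0000
After 1 (propagate distance d=26): x=5.0000 theta=0.0000
After 2 (thin lens f=-38): x=5.0000 theta=5/38 (≈0.1316)
After 3 (propagate distance d=13): x=255/38 (≈6.7105) theta=5/38 (≈0.1316)
After 4 (thin lens f=46): x=255/38 (≈6.7105) theta=-25/1748 (≈-0.0143)
After 5 (propagate distance d=5): x=11605/1748 (≈6.6390) theta=-25/1748 (≈-0.0143)
After 6 (thin lens f=49): x=11605/1748 (≈6.6390) theta=-6415/42826 (≈-0.1498)
z_focus = -x_out/theta_out = -(11605/1748)/(-6415/42826) = 113729/2566 ≈ 44.3215
Rounded to 4 decimal places: z = 44.3215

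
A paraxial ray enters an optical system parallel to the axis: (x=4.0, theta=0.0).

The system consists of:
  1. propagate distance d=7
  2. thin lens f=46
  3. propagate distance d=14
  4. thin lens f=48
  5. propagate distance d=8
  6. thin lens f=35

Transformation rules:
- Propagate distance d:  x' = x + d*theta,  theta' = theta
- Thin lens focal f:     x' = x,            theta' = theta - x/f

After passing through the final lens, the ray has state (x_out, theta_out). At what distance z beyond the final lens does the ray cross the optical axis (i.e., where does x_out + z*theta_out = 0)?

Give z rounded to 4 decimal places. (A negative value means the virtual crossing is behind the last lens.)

Initial: x=4.0000 theta=0.0000
After 1 (propagate distance d=7): x=4.0000 theta=0.0000
After 2 (thin lens f=46): x=4.0000 theta=-2/23 (≈-0.0870)
After 3 (propagate distance d=14): x=64/23 (≈2.7826) theta=-2/23 (≈-0.0870)
After 4 (thin lens f=48): x=64/23 (≈2.7826) theta=-10/69 (≈-0.1449)
After 5 (propagate distance d=8): x=112/69 (≈1.6232) theta=-10/69 (≈-0.1449)
After 6 (thin lens f=35): x=112/69 (≈1.6232) theta=-22/115 (≈-0.1913)
z_focus = -x_out/theta_out = -(112/69)/(-22/115) = 280/33 ≈ 8.4848
Rounded to 4 decimal places: z = 8.4848

Answer: 8.4848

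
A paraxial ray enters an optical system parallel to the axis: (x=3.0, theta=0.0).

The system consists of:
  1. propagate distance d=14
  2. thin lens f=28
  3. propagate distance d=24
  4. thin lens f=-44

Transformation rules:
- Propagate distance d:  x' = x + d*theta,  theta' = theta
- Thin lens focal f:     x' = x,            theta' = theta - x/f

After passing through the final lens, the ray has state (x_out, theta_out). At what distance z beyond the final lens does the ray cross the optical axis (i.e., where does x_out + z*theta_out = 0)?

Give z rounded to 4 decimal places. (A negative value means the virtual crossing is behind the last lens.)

Answer: 4.4000

Derivation:
Initial: x=3.0000 theta=0.0000
After 1 (propagate distance d=14): x=3.0000 theta=0.0000
After 2 (thin lens f=28): x=3.0000 theta=-3/28 (≈-0.1071)
After 3 (propagate distance d=24): x=3/7 (≈0.4286) theta=-3/28 (≈-0.1071)
After 4 (thin lens f=-44): x=3/7 (≈0.4286) theta=-15/154 (≈-0.0974)
z_focus = -x_out/theta_out = -(3/7)/(-15/154) = 4.4000
Rounded to 4 decimal places: z = 4.4000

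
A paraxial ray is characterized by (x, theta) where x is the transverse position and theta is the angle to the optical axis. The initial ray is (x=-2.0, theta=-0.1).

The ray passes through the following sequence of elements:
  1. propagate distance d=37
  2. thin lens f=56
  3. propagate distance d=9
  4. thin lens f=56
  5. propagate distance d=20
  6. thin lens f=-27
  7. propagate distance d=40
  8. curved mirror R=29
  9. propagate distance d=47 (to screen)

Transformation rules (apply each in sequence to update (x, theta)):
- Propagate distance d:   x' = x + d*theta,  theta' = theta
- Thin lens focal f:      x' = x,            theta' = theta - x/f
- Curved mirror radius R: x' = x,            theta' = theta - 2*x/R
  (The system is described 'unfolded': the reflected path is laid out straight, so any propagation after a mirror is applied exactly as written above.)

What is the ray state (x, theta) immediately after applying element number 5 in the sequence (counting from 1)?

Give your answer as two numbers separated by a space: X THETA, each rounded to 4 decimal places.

Answer: -3.6182 0.1033

Derivation:
Initial: x=-2.0000 theta=-0.1000
After 1 (propagate distance d=37): x=-5.7000 theta=-0.1000
After 2 (thin lens f=56): x=-5.7000 theta=1/560 (≈0.0018)
After 3 (propagate distance d=9): x=-3183/560 (≈-5.6839) theta=1/560 (≈0.0018)
After 4 (thin lens f=56): x=-3183/560 (≈-5.6839) theta=3239/31360 (≈0.1033)
After 5 (propagate distance d=20): x=-28367/7840 (≈-3.6182) theta=3239/31360 (≈0.1033)
Rounded to 4 decimal places: x = -3.6182, theta = 0.1033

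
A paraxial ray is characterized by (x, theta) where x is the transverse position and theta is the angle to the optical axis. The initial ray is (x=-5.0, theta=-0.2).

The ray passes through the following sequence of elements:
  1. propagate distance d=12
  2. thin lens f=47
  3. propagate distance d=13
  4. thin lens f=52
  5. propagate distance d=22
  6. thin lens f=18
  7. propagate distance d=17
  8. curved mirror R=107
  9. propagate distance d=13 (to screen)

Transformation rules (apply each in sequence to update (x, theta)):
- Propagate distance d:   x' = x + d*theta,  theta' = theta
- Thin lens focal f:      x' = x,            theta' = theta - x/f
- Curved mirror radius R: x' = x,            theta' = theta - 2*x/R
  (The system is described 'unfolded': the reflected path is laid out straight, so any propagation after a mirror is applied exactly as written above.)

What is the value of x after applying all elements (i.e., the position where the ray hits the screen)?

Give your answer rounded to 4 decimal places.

Answer: 6.6134

Derivation:
Initial: x=-5.0000 theta=-0.2000
After 1 (propagate distance d=12): x=-7.4000 theta=-0.2000
After 2 (thin lens f=47): x=-7.4000 theta=-2/47 (≈-0.0426)
After 3 (propagate distance d=13): x=-1869/235 (≈-7.9532) theta=-2/47 (≈-0.0426)
After 4 (thin lens f=52): x=-1869/235 (≈-7.9532) theta=1349/12220 (≈0.1104)
After 5 (propagate distance d=22): x=-6751/1222 (≈-5.5245) theta=1349/12220 (≈0.1104)
After 6 (thin lens f=18): x=-6751/1222 (≈-5.5245) theta=11474/27495 (≈0.4173)
After 7 (propagate distance d=17): x=86321/54990 (≈1.5698) theta=11474/27495 (≈0.4173)
After 8 (curved mirror R=107): x=86321/54990 (≈1.5698) theta=1141397/2941965 (≈0.3880)
After 9 (propagate distance d=13 (to screen)): x=38912669/5883930 (≈6.6134) theta=1141397/2941965 (≈0.3880)
Rounded to 4 decimal places: x = 6.6134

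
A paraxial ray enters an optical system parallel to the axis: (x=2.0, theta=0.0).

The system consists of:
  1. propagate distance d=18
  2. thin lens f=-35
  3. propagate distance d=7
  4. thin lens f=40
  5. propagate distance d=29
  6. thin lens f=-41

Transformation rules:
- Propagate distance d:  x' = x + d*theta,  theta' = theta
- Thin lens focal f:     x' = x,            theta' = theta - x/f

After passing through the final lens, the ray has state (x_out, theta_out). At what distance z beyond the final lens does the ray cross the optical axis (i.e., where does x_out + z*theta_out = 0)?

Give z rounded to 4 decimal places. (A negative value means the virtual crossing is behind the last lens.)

Initial: x=2.0000 theta=0.0000
After 1 (propagate distance d=18): x=2.0000 theta=0.0000
After 2 (thin lens f=-35): x=2.0000 theta=2/35 (≈0.0571)
After 3 (propagate distance d=7): x=2.4000 theta=2/35 (≈0.0571)
After 4 (thin lens f=40): x=2.4000 theta=-1/350 (≈-0.0029)
After 5 (propagate distance d=29): x=811/350 (≈2.3171) theta=-1/350 (≈-0.0029)
After 6 (thin lens f=-41): x=811/350 (≈2.3171) theta=11/205 (≈0.0537)
z_focus = -x_out/theta_out = -(811/350)/(11/205) = -33251/770 ≈ -43.1831
Rounded to 4 decimal places: z = -43.1831

Answer: -43.1831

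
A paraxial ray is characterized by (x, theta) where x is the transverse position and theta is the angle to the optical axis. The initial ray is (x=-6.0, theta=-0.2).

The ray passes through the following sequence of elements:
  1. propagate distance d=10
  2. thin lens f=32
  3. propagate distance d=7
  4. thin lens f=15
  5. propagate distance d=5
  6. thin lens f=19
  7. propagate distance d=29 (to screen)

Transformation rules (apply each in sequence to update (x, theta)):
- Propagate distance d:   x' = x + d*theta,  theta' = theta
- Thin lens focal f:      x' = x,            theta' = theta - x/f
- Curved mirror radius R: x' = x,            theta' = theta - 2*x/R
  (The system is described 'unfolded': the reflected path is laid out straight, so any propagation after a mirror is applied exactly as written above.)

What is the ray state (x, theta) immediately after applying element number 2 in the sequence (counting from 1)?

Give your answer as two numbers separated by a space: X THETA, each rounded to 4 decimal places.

Initial: x=-6.0000 theta=-0.2000
After 1 (propagate distance d=10): x=-8.0000 theta=-0.2000
After 2 (thin lens f=32): x=-8.0000 theta=0.0500
Rounded to 4 decimal places: x = -8.0000, theta = 0.0500

Answer: -8.0000 0.0500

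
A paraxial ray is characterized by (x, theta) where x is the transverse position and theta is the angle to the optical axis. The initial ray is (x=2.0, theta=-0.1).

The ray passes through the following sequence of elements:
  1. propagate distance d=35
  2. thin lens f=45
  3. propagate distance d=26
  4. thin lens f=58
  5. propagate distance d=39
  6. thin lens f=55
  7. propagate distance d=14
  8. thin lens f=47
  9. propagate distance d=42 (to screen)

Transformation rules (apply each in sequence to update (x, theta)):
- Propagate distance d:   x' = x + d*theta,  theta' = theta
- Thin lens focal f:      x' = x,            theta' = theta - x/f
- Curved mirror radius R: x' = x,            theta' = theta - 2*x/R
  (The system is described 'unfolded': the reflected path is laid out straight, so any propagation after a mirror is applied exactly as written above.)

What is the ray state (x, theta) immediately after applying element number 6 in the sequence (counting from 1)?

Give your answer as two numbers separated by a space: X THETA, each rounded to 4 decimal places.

Answer: -3.6592 0.0556

Derivation:
Initial: x=2.0000 theta=-0.1000
After 1 (propagate distance d=35): x=-1.5000 theta=-0.1000
After 2 (thin lens f=45): x=-1.5000 theta=-1/15 (≈-0.0667)
After 3 (propagate distance d=26): x=-97/30 (≈-3.2333) theta=-1/15 (≈-0.0667)
After 4 (thin lens f=58): x=-97/30 (≈-3.2333) theta=-19/1740 (≈-0.0109)
After 5 (propagate distance d=39): x=-6367/1740 (≈-3.6592) theta=-19/1740 (≈-0.0109)
After 6 (thin lens f=55): x=-6367/1740 (≈-3.6592) theta=887/15950 (≈0.0556)
Rounded to 4 decimal places: x = -3.6592, theta = 0.0556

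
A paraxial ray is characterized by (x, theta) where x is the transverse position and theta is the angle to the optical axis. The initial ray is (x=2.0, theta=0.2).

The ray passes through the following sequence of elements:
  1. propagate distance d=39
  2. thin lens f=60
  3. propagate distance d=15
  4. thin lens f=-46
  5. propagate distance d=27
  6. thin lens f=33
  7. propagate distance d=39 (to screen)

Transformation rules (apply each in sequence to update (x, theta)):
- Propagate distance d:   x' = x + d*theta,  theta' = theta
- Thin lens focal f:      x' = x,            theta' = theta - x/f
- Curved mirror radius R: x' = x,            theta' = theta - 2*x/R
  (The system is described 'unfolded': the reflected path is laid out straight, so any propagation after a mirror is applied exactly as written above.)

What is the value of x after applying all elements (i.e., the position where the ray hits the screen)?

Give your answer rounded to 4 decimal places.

Initial: x=2.0000 theta=0.2000
After 1 (propagate distance d=39): x=9.8000 theta=0.2000
After 2 (thin lens f=60): x=9.8000 theta=11/300 (≈0.0367)
After 3 (propagate distance d=15): x=10.3500 theta=11/300 (≈0.0367)
After 4 (thin lens f=-46): x=10.3500 theta=157/600 (≈0.2617)
After 5 (propagate distance d=27): x=17.4150 theta=157/600 (≈0.2617)
After 6 (thin lens f=33): x=17.4150 theta=-439/1650 (≈-0.2661)
After 7 (propagate distance d=39 (to screen)): x=3097/440 (≈7.0386) theta=-439/1650 (≈-0.2661)
Rounded to 4 decimal places: x = 7.0386

Answer: 7.0386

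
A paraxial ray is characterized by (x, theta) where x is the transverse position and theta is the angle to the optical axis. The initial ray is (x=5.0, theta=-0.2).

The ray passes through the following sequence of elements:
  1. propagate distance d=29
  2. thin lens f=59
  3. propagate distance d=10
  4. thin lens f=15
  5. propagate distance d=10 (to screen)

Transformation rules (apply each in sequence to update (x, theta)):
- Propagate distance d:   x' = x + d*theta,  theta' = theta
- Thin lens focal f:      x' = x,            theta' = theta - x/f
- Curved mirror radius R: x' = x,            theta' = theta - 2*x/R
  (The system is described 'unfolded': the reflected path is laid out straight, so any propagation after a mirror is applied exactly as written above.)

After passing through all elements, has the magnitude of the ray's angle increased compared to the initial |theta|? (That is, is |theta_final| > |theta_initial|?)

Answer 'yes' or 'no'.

Answer: no

Derivation:
Initial: x=5.0000 theta=-0.2000
After 1 (propagate distance d=29): x=-0.8000 theta=-0.2000
After 2 (thin lens f=59): x=-0.8000 theta=-11/59 (≈-0.1864)
After 3 (propagate distance d=10): x=-786/295 (≈-2.6644) theta=-11/59 (≈-0.1864)
After 4 (thin lens f=15): x=-786/295 (≈-2.6644) theta=-13/1475 (≈-0.0088)
After 5 (propagate distance d=10 (to screen)): x=-812/295 (≈-2.7525) theta=-13/1475 (≈-0.0088)
|theta_initial|=0.2000 |theta_final|=13/1475 (≈0.0088) -> not increased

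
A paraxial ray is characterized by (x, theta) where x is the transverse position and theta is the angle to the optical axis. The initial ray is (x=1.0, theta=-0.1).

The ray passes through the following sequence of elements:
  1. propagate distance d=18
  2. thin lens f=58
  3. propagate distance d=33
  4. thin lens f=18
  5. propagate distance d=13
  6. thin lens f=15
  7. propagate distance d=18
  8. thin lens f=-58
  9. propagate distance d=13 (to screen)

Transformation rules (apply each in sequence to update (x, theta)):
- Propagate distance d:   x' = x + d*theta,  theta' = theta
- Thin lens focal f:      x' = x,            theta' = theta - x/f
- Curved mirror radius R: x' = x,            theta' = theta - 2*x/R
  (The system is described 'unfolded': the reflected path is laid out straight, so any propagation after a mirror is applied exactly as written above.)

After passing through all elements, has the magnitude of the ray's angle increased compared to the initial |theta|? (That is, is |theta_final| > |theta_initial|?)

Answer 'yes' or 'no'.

Initial: x=1.0000 theta=-0.1000
After 1 (propagate distance d=18): x=-0.8000 theta=-0.1000
After 2 (thin lens f=58): x=-0.8000 theta=-5/58 (≈-0.0862)
After 3 (propagate distance d=33): x=-1057/290 (≈-3.6448) theta=-5/58 (≈-0.0862)
After 4 (thin lens f=18): x=-1057/290 (≈-3.6448) theta=607/5220 (≈0.1163)
After 5 (propagate distance d=13): x=-2227/1044 (≈-2.1331) theta=607/5220 (≈0.1163)
After 6 (thin lens f=15): x=-2227/1044 (≈-2.1331) theta=1012/3915 (≈0.2585)
After 7 (propagate distance d=18): x=13153/5220 (≈2.5197) theta=1012/3915 (≈0.2585)
After 8 (thin lens f=-58): x=13153/5220 (≈2.5197) theta=274243/908280 (≈0.3019)
After 9 (propagate distance d=13 (to screen)): x=5853781/908280 (≈6.4449) theta=274243/908280 (≈0.3019)
|theta_initial|=0.1000 |theta_final|=274243/908280 (≈0.3019) -> increased

Answer: yes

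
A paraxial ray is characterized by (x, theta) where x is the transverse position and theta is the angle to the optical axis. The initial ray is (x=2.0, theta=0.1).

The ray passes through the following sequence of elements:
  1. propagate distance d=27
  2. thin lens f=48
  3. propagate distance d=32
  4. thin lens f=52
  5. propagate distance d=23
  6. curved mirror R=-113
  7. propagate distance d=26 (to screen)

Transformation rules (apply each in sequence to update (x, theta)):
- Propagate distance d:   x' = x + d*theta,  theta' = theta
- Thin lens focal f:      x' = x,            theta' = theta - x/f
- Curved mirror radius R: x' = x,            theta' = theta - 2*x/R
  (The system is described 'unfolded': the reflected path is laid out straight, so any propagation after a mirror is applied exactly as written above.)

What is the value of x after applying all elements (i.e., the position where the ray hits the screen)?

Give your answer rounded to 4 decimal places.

Initial: x=2.0000 theta=0.1000
After 1 (propagate distance d=27): x=4.7000 theta=0.1000
After 2 (thin lens f=48): x=4.7000 theta=1/480 (≈0.0021)
After 3 (propagate distance d=32): x=143/30 (≈4.7667) theta=1/480 (≈0.0021)
After 4 (thin lens f=52): x=143/30 (≈4.7667) theta=-43/480 (≈-0.0896)
After 5 (propagate distance d=23): x=433/160 (≈2.7063) theta=-43/480 (≈-0.0896)
After 6 (curved mirror R=-113): x=433/160 (≈2.7063) theta=-2261/54240 (≈-0.0417)
After 7 (propagate distance d=26 (to screen)): x=88001/54240 (≈1.6224) theta=-2261/54240 (≈-0.0417)
Rounded to 4 decimal places: x = 1.6224

Answer: 1.6224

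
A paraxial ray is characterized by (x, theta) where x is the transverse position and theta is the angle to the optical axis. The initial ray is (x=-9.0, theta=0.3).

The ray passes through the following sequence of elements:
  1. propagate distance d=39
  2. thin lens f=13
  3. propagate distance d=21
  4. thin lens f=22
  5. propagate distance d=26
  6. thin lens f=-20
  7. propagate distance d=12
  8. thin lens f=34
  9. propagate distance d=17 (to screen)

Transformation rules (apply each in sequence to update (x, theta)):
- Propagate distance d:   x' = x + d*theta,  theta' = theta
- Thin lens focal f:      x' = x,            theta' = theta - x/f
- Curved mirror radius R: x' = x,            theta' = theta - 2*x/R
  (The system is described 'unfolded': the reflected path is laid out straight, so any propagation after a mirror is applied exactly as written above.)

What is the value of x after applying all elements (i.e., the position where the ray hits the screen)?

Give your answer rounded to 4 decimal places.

Answer: -0.1578

Derivation:
Initial: x=-9.0000 theta=0.3000
After 1 (propagate distance d=39): x=2.7000 theta=0.3000
After 2 (thin lens f=13): x=2.7000 theta=6/65 (≈0.0923)
After 3 (propagate distance d=21): x=603/130 (≈4.6385) theta=6/65 (≈0.0923)
After 4 (thin lens f=22): x=603/130 (≈4.6385) theta=-339/2860 (≈-0.1185)
After 5 (propagate distance d=26): x=1113/715 (≈1.5566) theta=-339/2860 (≈-0.1185)
After 6 (thin lens f=-20): x=1113/715 (≈1.5566) theta=-291/7150 (≈-0.0407)
After 7 (propagate distance d=12): x=3819/3575 (≈1.0683) theta=-291/7150 (≈-0.0407)
After 8 (thin lens f=34): x=3819/3575 (≈1.0683) theta=-4383/60775 (≈-0.0721)
After 9 (propagate distance d=17 (to screen)): x=-564/3575 (≈-0.1578) theta=-4383/60775 (≈-0.0721)
Rounded to 4 decimal places: x = -0.1578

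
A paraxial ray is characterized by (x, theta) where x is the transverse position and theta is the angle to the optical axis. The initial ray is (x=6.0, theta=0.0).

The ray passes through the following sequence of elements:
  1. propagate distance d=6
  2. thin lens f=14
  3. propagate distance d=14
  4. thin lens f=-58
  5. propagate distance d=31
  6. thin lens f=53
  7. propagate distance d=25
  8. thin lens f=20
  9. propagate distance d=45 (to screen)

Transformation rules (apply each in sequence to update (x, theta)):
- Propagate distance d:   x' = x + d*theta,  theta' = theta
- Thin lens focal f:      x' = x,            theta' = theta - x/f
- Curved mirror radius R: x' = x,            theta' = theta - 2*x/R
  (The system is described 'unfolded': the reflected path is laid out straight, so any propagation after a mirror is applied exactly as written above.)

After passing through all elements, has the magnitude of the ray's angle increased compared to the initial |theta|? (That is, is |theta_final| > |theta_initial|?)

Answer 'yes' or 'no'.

Answer: yes

Derivation:
Initial: x=6.0000 theta=0.0000
After 1 (propagate distance d=6): x=6.0000 theta=0.0000
After 2 (thin lens f=14): x=6.0000 theta=-3/7 (≈-0.4286)
After 3 (propagate distance d=14): x=0.0000 theta=-3/7 (≈-0.4286)
After 4 (thin lens f=-58): x=0.0000 theta=-3/7 (≈-0.4286)
After 5 (propagate distance d=31): x=-93/7 (≈-13.2857) theta=-3/7 (≈-0.4286)
After 6 (thin lens f=53): x=-93/7 (≈-13.2857) theta=-66/371 (≈-0.1779)
After 7 (propagate distance d=25): x=-6579/371 (≈-17.7332) theta=-66/371 (≈-0.1779)
After 8 (thin lens f=20): x=-6579/371 (≈-17.7332) theta=5259/7420 (≈0.7088)
After 9 (propagate distance d=45 (to screen)): x=21015/1484 (≈14.1611) theta=5259/7420 (≈0.7088)
|theta_initial|=0.0000 |theta_final|=5259/7420 (≈0.7088) -> increased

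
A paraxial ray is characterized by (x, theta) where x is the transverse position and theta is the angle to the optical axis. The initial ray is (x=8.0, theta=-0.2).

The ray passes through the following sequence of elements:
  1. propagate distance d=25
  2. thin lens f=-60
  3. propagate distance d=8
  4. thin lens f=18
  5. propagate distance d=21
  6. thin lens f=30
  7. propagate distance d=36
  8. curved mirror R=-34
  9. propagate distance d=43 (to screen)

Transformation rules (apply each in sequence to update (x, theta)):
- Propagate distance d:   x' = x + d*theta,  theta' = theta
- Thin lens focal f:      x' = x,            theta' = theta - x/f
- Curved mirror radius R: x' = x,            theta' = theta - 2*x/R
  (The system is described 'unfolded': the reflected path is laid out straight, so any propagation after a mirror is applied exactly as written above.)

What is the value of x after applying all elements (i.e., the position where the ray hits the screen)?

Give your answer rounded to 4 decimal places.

Initial: x=8.0000 theta=-0.2000
After 1 (propagate distance d=25): x=3.0000 theta=-0.2000
After 2 (thin lens f=-60): x=3.0000 theta=-0.1500
After 3 (propagate distance d=8): x=1.8000 theta=-0.1500
After 4 (thin lens f=18): x=1.8000 theta=-0.2500
After 5 (propagate distance d=21): x=-3.4500 theta=-0.2500
After 6 (thin lens f=30): x=-3.4500 theta=-0.1350
After 7 (propagate distance d=36): x=-8.3100 theta=-0.1350
After 8 (curved mirror R=-34): x=-8.3100 theta=-2121/3400 (≈-0.6238)
After 9 (propagate distance d=43 (to screen)): x=-119457/3400 (≈-35.1344) theta=-2121/3400 (≈-0.6238)
Rounded to 4 decimal places: x = -35.1344

Answer: -35.1344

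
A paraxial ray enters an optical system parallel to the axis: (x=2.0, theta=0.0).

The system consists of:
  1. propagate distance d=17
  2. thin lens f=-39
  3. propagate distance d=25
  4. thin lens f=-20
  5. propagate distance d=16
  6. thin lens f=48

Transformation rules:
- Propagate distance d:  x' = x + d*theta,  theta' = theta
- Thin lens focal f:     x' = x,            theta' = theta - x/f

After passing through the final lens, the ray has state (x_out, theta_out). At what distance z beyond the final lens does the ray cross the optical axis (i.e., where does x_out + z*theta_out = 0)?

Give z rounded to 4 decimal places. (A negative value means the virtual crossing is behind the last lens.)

Initial: x=2.0000 theta=0.0000
After 1 (propagate distance d=17): x=2.0000 theta=0.0000
After 2 (thin lens f=-39): x=2.0000 theta=2/39 (≈0.0513)
After 3 (propagate distance d=25): x=128/39 (≈3.2821) theta=2/39 (≈0.0513)
After 4 (thin lens f=-20): x=128/39 (≈3.2821) theta=14/65 (≈0.2154)
After 5 (propagate distance d=16): x=1312/195 (≈6.7282) theta=14/65 (≈0.2154)
After 6 (thin lens f=48): x=1312/195 (≈6.7282) theta=44/585 (≈0.0752)
z_focus = -x_out/theta_out = -(1312/195)/(44/585) = -984/11 ≈ -89.4545
Rounded to 4 decimal places: z = -89.4545

Answer: -89.4545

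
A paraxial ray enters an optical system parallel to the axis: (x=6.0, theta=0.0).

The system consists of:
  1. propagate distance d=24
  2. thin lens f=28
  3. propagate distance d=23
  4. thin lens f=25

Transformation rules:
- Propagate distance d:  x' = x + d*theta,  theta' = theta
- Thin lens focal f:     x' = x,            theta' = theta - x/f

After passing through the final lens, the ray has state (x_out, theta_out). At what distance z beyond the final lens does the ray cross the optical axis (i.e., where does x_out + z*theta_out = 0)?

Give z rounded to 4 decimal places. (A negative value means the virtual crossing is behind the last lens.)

Initial: x=6.0000 theta=0.0000
After 1 (propagate distance d=24): x=6.0000 theta=0.0000
After 2 (thin lens f=28): x=6.0000 theta=-3/14 (≈-0.2143)
After 3 (propagate distance d=23): x=15/14 (≈1.0714) theta=-3/14 (≈-0.2143)
After 4 (thin lens f=25): x=15/14 (≈1.0714) theta=-9/35 (≈-0.2571)
z_focus = -x_out/theta_out = -(15/14)/(-9/35) = 25/6 ≈ 4.1667
Rounded to 4 decimal places: z = 4.1667

Answer: 4.1667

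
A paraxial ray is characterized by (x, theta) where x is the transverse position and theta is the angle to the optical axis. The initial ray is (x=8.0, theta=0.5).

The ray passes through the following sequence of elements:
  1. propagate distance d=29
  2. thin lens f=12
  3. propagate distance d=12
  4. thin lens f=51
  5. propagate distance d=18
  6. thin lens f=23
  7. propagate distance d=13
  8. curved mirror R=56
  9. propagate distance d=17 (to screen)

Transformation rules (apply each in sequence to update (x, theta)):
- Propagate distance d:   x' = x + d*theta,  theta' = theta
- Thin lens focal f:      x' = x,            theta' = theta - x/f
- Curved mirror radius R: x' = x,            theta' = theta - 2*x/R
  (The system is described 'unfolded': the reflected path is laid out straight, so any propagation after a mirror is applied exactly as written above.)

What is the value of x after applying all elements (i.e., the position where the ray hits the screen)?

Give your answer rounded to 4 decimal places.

Answer: -21.1386

Derivation:
Initial: x=8.0000 theta=0.5000
After 1 (propagate distance d=29): x=22.5000 theta=0.5000
After 2 (thin lens f=12): x=22.5000 theta=-1.3750
After 3 (propagate distance d=12): x=6.0000 theta=-1.3750
After 4 (thin lens f=51): x=6.0000 theta=-203/136 (≈-1.4926)
After 5 (propagate distance d=18): x=-1419/68 (≈-20.8676) theta=-203/136 (≈-1.4926)
After 6 (thin lens f=23): x=-1419/68 (≈-20.8676) theta=-1831/3128 (≈-0.5854)
After 7 (propagate distance d=13): x=-89077/3128 (≈-28.4773) theta=-1831/3128 (≈-0.5854)
After 8 (curved mirror R=56): x=-89077/3128 (≈-28.4773) theta=37809/87584 (≈0.4317)
After 9 (propagate distance d=17 (to screen)): x=-1851403/87584 (≈-21.1386) theta=37809/87584 (≈0.4317)
Rounded to 4 decimal places: x = -21.1386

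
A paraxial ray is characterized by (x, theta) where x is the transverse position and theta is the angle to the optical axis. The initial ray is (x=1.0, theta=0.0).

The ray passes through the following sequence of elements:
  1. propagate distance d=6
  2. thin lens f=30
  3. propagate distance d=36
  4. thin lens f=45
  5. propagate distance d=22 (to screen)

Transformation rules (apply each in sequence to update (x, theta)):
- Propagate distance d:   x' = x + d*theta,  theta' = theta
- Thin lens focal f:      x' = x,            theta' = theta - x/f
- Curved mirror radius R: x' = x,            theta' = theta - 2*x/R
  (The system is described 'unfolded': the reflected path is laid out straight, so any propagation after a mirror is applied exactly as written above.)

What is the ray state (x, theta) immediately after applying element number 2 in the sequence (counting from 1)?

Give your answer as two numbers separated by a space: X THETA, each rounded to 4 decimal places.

Initial: x=1.0000 theta=0.0000
After 1 (propagate distance d=6): x=1.0000 theta=0.0000
After 2 (thin lens f=30): x=1.0000 theta=-1/30 (≈-0.0333)
Rounded to 4 decimal places: x = 1.0000, theta = -0.0333

Answer: 1.0000 -0.0333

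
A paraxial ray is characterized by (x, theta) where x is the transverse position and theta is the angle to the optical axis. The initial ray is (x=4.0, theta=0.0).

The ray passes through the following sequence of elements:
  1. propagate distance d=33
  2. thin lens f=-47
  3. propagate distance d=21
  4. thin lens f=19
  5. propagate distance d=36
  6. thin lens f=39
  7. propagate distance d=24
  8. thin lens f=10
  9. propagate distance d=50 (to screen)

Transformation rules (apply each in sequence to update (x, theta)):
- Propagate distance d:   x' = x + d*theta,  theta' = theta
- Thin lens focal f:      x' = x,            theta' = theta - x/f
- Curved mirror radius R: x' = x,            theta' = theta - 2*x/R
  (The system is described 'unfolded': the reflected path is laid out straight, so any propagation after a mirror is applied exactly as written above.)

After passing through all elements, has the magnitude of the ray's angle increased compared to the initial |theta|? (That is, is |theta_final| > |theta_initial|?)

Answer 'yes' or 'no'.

Initial: x=4.0000 theta=0.0000
After 1 (propagate distance d=33): x=4.0000 theta=0.0000
After 2 (thin lens f=-47): x=4.0000 theta=4/47 (≈0.0851)
After 3 (propagate distance d=21): x=272/47 (≈5.7872) theta=4/47 (≈0.0851)
After 4 (thin lens f=19): x=272/47 (≈5.7872) theta=-196/893 (≈-0.2195)
After 5 (propagate distance d=36): x=-1888/893 (≈-2.1142) theta=-196/893 (≈-0.2195)
After 6 (thin lens f=39): x=-1888/893 (≈-2.1142) theta=-5756/34827 (≈-0.1653)
After 7 (propagate distance d=24): x=-70592/11609 (≈-6.0808) theta=-5756/34827 (≈-0.1653)
After 8 (thin lens f=10): x=-70592/11609 (≈-6.0808) theta=77108/174135 (≈0.4428)
After 9 (propagate distance d=50 (to screen)): x=559304/34827 (≈16.0595) theta=77108/174135 (≈0.4428)
|theta_initial|=0.0000 |theta_final|=77108/174135 (≈0.4428) -> increased

Answer: yes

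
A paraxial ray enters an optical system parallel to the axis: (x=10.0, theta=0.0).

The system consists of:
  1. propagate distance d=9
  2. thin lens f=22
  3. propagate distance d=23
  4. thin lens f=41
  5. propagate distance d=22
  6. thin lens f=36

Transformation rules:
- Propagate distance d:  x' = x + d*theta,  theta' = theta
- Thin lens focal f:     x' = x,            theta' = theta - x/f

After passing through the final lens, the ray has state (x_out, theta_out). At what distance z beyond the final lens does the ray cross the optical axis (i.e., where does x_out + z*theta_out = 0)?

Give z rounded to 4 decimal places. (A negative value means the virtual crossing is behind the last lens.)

Answer: -63.8844

Derivation:
Initial: x=10.0000 theta=0.0000
After 1 (propagate distance d=9): x=10.0000 theta=0.0000
After 2 (thin lens f=22): x=10.0000 theta=-5/11 (≈-0.4545)
After 3 (propagate distance d=23): x=-5/11 (≈-0.4545) theta=-5/11 (≈-0.4545)
After 4 (thin lens f=41): x=-5/11 (≈-0.4545) theta=-200/451 (≈-0.4435)
After 5 (propagate distance d=22): x=-4605/451 (≈-10.2106) theta=-200/451 (≈-0.4435)
After 6 (thin lens f=36): x=-4605/451 (≈-10.2106) theta=-865/5412 (≈-0.1598)
z_focus = -x_out/theta_out = -(-4605/451)/(-865/5412) = -11052/173 ≈ -63.8844
Rounded to 4 decimal places: z = -63.8844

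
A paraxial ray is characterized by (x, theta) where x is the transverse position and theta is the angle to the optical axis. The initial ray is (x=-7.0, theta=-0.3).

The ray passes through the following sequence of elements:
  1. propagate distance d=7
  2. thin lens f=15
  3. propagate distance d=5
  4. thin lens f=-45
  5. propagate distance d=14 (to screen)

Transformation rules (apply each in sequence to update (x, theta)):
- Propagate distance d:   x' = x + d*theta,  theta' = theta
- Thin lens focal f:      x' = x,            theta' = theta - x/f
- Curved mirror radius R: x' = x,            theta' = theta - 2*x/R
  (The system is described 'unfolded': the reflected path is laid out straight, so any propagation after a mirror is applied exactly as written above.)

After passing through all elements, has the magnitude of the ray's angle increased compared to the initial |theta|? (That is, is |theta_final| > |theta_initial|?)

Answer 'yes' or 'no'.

Answer: no

Derivation:
Initial: x=-7.0000 theta=-0.3000
After 1 (propagate distance d=7): x=-9.1000 theta=-0.3000
After 2 (thin lens f=15): x=-9.1000 theta=23/75 (≈0.3067)
After 3 (propagate distance d=5): x=-227/30 (≈-7.5667) theta=23/75 (≈0.3067)
After 4 (thin lens f=-45): x=-227/30 (≈-7.5667) theta=187/1350 (≈0.1385)
After 5 (propagate distance d=14 (to screen)): x=-7597/1350 (≈-5.6274) theta=187/1350 (≈0.1385)
|theta_initial|=0.3000 |theta_final|=187/1350 (≈0.1385) -> not increased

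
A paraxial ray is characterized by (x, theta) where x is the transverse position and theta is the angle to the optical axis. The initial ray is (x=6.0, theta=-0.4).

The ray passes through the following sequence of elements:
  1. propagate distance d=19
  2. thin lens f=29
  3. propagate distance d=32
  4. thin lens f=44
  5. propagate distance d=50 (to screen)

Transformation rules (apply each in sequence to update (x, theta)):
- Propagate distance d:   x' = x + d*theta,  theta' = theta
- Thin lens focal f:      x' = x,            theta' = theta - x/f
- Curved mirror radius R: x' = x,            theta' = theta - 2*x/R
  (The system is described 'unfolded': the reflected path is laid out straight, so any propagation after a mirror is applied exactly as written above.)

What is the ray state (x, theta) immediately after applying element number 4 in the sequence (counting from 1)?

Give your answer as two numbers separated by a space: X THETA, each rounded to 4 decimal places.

Answer: -12.6345 -0.0577

Derivation:
Initial: x=6.0000 theta=-0.4000
After 1 (propagate distance d=19): x=-1.6000 theta=-0.4000
After 2 (thin lens f=29): x=-1.6000 theta=-10/29 (≈-0.3448)
After 3 (propagate distance d=32): x=-1832/145 (≈-12.6345) theta=-10/29 (≈-0.3448)
After 4 (thin lens f=44): x=-1832/145 (≈-12.6345) theta=-92/1595 (≈-0.0577)
Rounded to 4 decimal places: x = -12.6345, theta = -0.0577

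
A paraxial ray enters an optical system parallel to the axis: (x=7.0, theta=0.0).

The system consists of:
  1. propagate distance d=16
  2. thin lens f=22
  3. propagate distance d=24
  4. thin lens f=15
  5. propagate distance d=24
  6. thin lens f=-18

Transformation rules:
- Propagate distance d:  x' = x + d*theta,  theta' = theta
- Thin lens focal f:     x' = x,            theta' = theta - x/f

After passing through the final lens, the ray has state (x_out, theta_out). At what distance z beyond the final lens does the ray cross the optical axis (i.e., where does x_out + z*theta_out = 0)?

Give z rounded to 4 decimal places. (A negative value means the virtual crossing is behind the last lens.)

Initial: x=7.0000 theta=0.0000
After 1 (propagate distance d=16): x=7.0000 theta=0.0000
After 2 (thin lens f=22): x=7.0000 theta=-7/22 (≈-0.3182)
After 3 (propagate distance d=24): x=-7/11 (≈-0.6364) theta=-7/22 (≈-0.3182)
After 4 (thin lens f=15): x=-7/11 (≈-0.6364) theta=-91/330 (≈-0.2758)
After 5 (propagate distance d=24): x=-399/55 (≈-7.2545) theta=-91/330 (≈-0.2758)
After 6 (thin lens f=-18): x=-399/55 (≈-7.2545) theta=-112/165 (≈-0.6788)
z_focus = -x_out/theta_out = -(-399/55)/(-112/165) = -10.6875
Rounded to 4 decimal places: z = -10.6875

Answer: -10.6875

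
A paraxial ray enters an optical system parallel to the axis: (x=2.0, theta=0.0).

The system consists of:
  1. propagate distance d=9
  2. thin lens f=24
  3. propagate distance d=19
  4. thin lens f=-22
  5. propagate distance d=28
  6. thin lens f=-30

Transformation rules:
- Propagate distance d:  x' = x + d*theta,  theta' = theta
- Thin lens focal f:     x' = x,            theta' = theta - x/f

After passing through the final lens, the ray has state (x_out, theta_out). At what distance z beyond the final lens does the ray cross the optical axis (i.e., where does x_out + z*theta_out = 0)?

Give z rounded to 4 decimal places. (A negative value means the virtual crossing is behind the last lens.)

Answer: -12.5342

Derivation:
Initial: x=2.0000 theta=0.0000
After 1 (propagate distance d=9): x=2.0000 theta=0.0000
After 2 (thin lens f=24): x=2.0000 theta=-1/12 (≈-0.0833)
After 3 (propagate distance d=19): x=5/12 (≈0.4167) theta=-1/12 (≈-0.0833)
After 4 (thin lens f=-22): x=5/12 (≈0.4167) theta=-17/264 (≈-0.0644)
After 5 (propagate distance d=28): x=-61/44 (≈-1.3864) theta=-17/264 (≈-0.0644)
After 6 (thin lens f=-30): x=-61/44 (≈-1.3864) theta=-73/660 (≈-0.1106)
z_focus = -x_out/theta_out = -(-61/44)/(-73/660) = -915/73 ≈ -12.5342
Rounded to 4 decimal places: z = -12.5342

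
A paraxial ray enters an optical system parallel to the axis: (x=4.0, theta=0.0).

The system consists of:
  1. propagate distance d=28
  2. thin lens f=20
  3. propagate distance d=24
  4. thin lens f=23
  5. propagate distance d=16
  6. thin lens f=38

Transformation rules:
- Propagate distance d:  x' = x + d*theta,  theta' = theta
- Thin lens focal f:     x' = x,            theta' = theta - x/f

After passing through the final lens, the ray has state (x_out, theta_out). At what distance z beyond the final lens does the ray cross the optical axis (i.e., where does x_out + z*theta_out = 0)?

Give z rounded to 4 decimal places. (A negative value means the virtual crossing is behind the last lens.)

Answer: -46.1595

Derivation:
Initial: x=4.0000 theta=0.0000
After 1 (propagate distance d=28): x=4.0000 theta=0.0000
After 2 (thin lens f=20): x=4.0000 theta=-0.2000
After 3 (propagate distance d=24): x=-0.8000 theta=-0.2000
After 4 (thin lens f=23): x=-0.8000 theta=-19/115 (≈-0.1652)
After 5 (propagate distance d=16): x=-396/115 (≈-3.4435) theta=-19/115 (≈-0.1652)
After 6 (thin lens f=38): x=-396/115 (≈-3.4435) theta=-163/2185 (≈-0.0746)
z_focus = -x_out/theta_out = -(-396/115)/(-163/2185) = -7524/163 ≈ -46.1595
Rounded to 4 decimal places: z = -46.1595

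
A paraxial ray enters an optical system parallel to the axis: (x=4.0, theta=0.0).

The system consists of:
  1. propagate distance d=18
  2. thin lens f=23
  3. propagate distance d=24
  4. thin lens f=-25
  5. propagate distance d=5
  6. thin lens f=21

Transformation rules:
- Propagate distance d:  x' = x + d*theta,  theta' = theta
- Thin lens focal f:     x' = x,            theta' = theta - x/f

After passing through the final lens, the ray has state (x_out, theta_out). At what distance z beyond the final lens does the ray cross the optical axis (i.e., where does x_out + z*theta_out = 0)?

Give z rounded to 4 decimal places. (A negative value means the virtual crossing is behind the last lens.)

Answer: -8.3248

Derivation:
Initial: x=4.0000 theta=0.0000
After 1 (propagate distance d=18): x=4.0000 theta=0.0000
After 2 (thin lens f=23): x=4.0000 theta=-4/23 (≈-0.1739)
After 3 (propagate distance d=24): x=-4/23 (≈-0.1739) theta=-4/23 (≈-0.1739)
After 4 (thin lens f=-25): x=-4/23 (≈-0.1739) theta=-104/575 (≈-0.1809)
After 5 (propagate distance d=5): x=-124/115 (≈-1.0783) theta=-104/575 (≈-0.1809)
After 6 (thin lens f=21): x=-124/115 (≈-1.0783) theta=-68/525 (≈-0.1295)
z_focus = -x_out/theta_out = -(-124/115)/(-68/525) = -3255/391 ≈ -8.3248
Rounded to 4 decimal places: z = -8.3248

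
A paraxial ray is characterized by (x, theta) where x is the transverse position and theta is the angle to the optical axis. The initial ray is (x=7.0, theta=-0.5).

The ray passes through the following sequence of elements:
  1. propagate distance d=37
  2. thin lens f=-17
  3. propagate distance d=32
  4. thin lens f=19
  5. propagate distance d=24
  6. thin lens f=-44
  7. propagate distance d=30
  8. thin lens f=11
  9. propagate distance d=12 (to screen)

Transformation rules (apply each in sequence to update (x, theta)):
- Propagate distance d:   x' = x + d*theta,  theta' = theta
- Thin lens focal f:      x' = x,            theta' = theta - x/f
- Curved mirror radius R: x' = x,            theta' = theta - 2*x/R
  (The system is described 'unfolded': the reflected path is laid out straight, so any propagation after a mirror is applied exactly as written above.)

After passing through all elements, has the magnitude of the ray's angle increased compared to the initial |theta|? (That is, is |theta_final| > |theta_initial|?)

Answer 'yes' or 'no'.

Initial: x=7.0000 theta=-0.5000
After 1 (propagate distance d=37): x=-11.5000 theta=-0.5000
After 2 (thin lens f=-17): x=-11.5000 theta=-20/17 (≈-1.1765)
After 3 (propagate distance d=32): x=-1671/34 (≈-49.1471) theta=-20/17 (≈-1.1765)
After 4 (thin lens f=19): x=-1671/34 (≈-49.1471) theta=911/646 (≈1.4102)
After 5 (propagate distance d=24): x=-9885/646 (≈-15.3019) theta=911/646 (≈1.4102)
After 6 (thin lens f=-44): x=-9885/646 (≈-15.3019) theta=30199/28424 (≈1.0624)
After 7 (propagate distance d=30): x=235515/14212 (≈16.5716) theta=30199/28424 (≈1.0624)
After 8 (thin lens f=11): x=235515/14212 (≈16.5716) theta=-138841/312664 (≈-0.4441)
After 9 (propagate distance d=12 (to screen)): x=1757619/156332 (≈11.2429) theta=-138841/312664 (≈-0.4441)
|theta_initial|=0.5000 |theta_final|=138841/312664 (≈0.4441) -> not increased

Answer: no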